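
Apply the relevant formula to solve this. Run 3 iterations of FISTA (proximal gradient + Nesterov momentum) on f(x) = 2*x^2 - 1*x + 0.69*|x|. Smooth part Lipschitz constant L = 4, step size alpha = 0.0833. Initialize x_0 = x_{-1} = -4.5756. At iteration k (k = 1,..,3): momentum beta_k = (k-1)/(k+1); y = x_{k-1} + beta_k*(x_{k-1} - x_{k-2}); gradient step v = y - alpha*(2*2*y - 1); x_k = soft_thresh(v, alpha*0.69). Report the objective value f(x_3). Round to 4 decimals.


FISTA on f(x) = 2*x^2 - 1*x + 0.69*|x|
L = 4, alpha = 0.0833
Iteration 1: beta = 0.0, y = -4.5756 + 0.0*(-4.5756 + 4.5756) = -4.5756
  grad(y) = -19.3024, v = y - alpha*grad = -2.9677
  prox(v) = soft_thresh(-2.9677, 0.0575) = -2.9102
Iteration 2: beta = 0.3333, y = -2.9102 + 0.3333*(-2.9102 + 4.5756) = -2.3551
  grad(y) = -10.4204, v = y - alpha*grad = -1.4871
  prox(v) = soft_thresh(-1.4871, 0.0575) = -1.4296
Iteration 3: beta = 0.5, y = -1.4296 + 0.5*(-1.4296 + 2.9102) = -0.6893
  grad(y) = -3.7572, v = y - alpha*grad = -0.3763
  prox(v) = soft_thresh(-0.3763, 0.0575) = -0.3188
f(x_3) = 2*(-0.3188)^2 - 1*(-0.3188) + 0.69*|-0.3188| = 0.7422


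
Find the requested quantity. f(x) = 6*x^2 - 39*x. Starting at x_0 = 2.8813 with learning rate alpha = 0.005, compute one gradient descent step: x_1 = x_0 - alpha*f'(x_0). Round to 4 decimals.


We compute the gradient at x_0 and apply the update.
f'(x) = 12*x - 39
f'(2.8813) = 12*2.8813 - 39 = -4.4244
x_1 = 2.8813 - 0.005*-4.4244 = 2.9034


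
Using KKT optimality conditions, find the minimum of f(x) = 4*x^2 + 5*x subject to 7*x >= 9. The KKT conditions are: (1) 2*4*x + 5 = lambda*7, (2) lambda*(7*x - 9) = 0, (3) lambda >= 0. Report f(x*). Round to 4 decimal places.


Step 1: Try lambda = 0 (constraint inactive).
x_unc = -5/(2*4) = -0.625
Check: 7*-0.625 = -4.375 < 9 -- violated!
Step 2: Constraint must be active: 7*x = 9
x* = 9/7 = 1.2857 (rounded; the exact value 9/7 is used below)
lambda = (2*4*(9/7) + 5)/7 = 2.1837
Step 3: Compute optimal value.
f(x*) = 4*(9/7)^2 + 5*(9/7) = 13.0408


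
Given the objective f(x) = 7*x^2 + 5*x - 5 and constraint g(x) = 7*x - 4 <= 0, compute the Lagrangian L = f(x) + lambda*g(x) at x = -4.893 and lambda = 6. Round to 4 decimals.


Step 1: Evaluate f(x).
f(-4.893) = 7*(-4.893)^2 + 5*(-4.893) - 5 = 138.1251
Step 2: Evaluate g(x).
g(-4.893) = 7*-4.893 - 4 = -38.251
Step 3: Compute Lagrangian.
L = 138.1251 + 6*-38.251 = -91.3809


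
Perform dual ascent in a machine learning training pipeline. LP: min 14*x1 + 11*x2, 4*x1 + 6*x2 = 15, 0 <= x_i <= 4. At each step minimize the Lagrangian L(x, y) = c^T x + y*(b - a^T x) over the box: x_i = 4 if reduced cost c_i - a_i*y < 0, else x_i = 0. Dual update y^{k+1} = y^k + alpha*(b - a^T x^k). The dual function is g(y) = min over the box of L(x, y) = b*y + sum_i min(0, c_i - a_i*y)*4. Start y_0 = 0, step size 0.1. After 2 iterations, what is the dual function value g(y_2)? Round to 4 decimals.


Dual ascent for LP: min 14*x1 + 11*x2, 4*x1 + 6*x2 = 15, 0 <= x_i <= 4
Step 1: y^k = 0.0, reduced costs: (14.0, 11.0)
  x^k = (0.0, 0.0), subgradient = b - a^T x = 15.0
  y^{k+1} = 0.0 + 0.1*15.0 = 1.5
Step 2: y^k = 1.5, reduced costs: (8.0, 2.0)
  x^k = (0.0, 0.0), subgradient = b - a^T x = 15.0
  y^{k+1} = 1.5 + 0.1*15.0 = 3.0
Dual objective at y_2 = 3.0: reduced costs (2.0, -7.0), box minimizer x = (0.0, 4.0)
g(y_2) = b*y + (c1 - a1*y)*x1 + (c2 - a2*y)*x2 = 15*3.0 + 2.0*0.0 + (-7.0)*4.0 = 45.0 + 0.0 - 28.0 = 17.0


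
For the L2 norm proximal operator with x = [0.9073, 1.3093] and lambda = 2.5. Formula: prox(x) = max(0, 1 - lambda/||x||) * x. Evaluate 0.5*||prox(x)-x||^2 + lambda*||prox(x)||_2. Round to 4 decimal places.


Step 1: Compute ||x||.
||x|| = 1.5929
Step 2: Compute scaling factor.
scale = max(0, 1 - 2.5/1.5929) = 0.0
Step 3: prox(x) = [0.0, 0.0]
||prox(x)|| = 0.0
Step 4: Proximal objective.
0.5*||prox-x||^2 = 1.2687
lambda*||prox|| = 0.0
Total = 1.2687


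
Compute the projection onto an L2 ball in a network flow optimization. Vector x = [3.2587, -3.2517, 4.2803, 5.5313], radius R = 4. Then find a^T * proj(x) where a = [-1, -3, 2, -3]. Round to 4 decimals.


Step 1: Compute ||x|| (intermediates to 6 decimals).
||x|| = sqrt(3.2587^2 + (-3.2517)^2 + 4.2803^2 + 5.5313^2) = 8.373107
Step 2: Project.
Since ||x|| > R, scale = R/||x|| = 4/8.373107 = 0.47772, proj(x) = scale * x
proj(x) = [1.556746, -1.553402, 2.044785, 2.642413]
Step 3: Dot product.
a^T * proj(x) = -1*1.556746 - 3*(-1.553402) + 2*2.044785 - 3*2.642413 = -0.7342


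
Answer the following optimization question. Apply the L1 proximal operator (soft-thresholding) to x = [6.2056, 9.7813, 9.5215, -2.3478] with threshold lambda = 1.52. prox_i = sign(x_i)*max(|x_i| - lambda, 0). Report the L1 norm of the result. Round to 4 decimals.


Soft-thresholding with lambda = 1.52:
prox(6.2056) = sign(6.2056)*max(|6.2056| - 1.52, 0) = 4.6856
prox(9.7813) = sign(9.7813)*max(|9.7813| - 1.52, 0) = 8.2613
prox(9.5215) = sign(9.5215)*max(|9.5215| - 1.52, 0) = 8.0015
prox(-2.3478) = sign(-2.3478)*max(|-2.3478| - 1.52, 0) = -0.8278
prox(x) = [4.6856, 8.2613, 8.0015, -0.8278]
||prox(x)||_1 = 4.6856 + 8.2613 + 8.0015 + 0.8278 = 21.7762


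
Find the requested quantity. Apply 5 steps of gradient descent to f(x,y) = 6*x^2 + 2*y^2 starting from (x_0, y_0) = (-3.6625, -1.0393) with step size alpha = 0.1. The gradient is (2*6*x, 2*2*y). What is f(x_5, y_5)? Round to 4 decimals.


Gradient descent on f(x,y) = 6*x^2 + 2*y^2.
Starting point: (-3.6625, -1.0393), alpha = 0.1
Step 1: grad_x = 2*6*-3.6625 = -43.95, grad_y = 2*2*-1.0393 = -4.1572
  x_1 = -3.6625 - 0.1*-43.95 = 0.7325
  y_1 = -1.0393 - 0.1*-4.1572 = -0.6236
Step 2: grad_x = 2*6*0.7325 = 8.79, grad_y = 2*2*-0.6236 = -2.4943
  x_2 = 0.7325 - 0.1*8.79 = -0.1465
  y_2 = -0.6236 - 0.1*-2.4943 = -0.3741
Step 3: grad_x = 2*6*-0.1465 = -1.758, grad_y = 2*2*-0.3741 = -1.4966
  x_3 = -0.1465 - 0.1*-1.758 = 0.0293
  y_3 = -0.3741 - 0.1*-1.4966 = -0.2245
Step 4: grad_x = 2*6*0.0293 = 0.3516, grad_y = 2*2*-0.2245 = -0.898
  x_4 = 0.0293 - 0.1*0.3516 = -0.0059
  y_4 = -0.2245 - 0.1*-0.898 = -0.1347
Step 5: grad_x = 2*6*-0.0059 = -0.0703, grad_y = 2*2*-0.1347 = -0.5388
  x_5 = -0.0059 - 0.1*-0.0703 = 0.0012
  y_5 = -0.1347 - 0.1*-0.5388 = -0.0808
f(0.0012, -0.0808) = 6*0.0012^2 + 2*(-0.0808)^2 = 0.0131


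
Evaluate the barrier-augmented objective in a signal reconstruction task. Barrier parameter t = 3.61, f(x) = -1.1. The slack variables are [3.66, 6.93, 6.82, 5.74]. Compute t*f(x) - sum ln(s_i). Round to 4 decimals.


Step 1: Compute log-barrier.
ln values: [1.2975, 1.9359, 1.9199, 1.7475]
phi = -(1.2975 + 1.9359 + 1.9199 + 1.7475) = -6.9006
Step 2: Compute augmented objective.
t*f(x) = 3.61*-1.1 = -3.971
Total = -3.971 - 6.9006 = -10.8716


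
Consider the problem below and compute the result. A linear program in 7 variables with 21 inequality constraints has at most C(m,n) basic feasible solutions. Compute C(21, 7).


Each vertex corresponds to some choice of n active constraints out of m, so the number of vertices is at most C(m, n) = m! / (n!(m-n)!).
m = 21, n = 7
Numerator: 21 * 20 * 19 * 18 * 17 * 16 * 15
Denominator: 7! = 5040
C(21, 7) = 116280


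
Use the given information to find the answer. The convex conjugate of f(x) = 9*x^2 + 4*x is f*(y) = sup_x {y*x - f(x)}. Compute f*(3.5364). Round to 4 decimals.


f*(y) = sup_x {y*x - a*x^2 - b*x} = sup_x {(y-b)*x - a*x^2}
FOC: (y - b) - 2a*x = 0 => x* = (y - b)/(2a)
x* = (3.5364 - 4)/(2*9) = -0.0258
f*(3.5364) = (y-b)^2/(4a) = (3.5364 - 4)^2/(4*9)
= 0.2149/36 = 0.006


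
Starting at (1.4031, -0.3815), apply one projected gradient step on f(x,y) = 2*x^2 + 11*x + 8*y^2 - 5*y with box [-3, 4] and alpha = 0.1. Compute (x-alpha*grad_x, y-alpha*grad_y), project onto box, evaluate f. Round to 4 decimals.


Step 1: Compute gradient at (1.4031, -0.3815).
grad_x = 2*2*1.4031 + 11 = 16.6124
grad_y = 2*8*-0.3815 - 5 = -11.104
Step 2: Gradient step.
x_raw = 1.4031 - 0.1*16.6124 = -0.2581
y_raw = -0.3815 - 0.1*-11.104 = 0.7289
Step 3: Project onto [-3, 4].
x_proj = clip(-0.2581) = -0.2581
y_proj = clip(0.7289) = 0.7289
Step 4: Evaluate f.
f(-0.2581, 0.7289) = -2.1004


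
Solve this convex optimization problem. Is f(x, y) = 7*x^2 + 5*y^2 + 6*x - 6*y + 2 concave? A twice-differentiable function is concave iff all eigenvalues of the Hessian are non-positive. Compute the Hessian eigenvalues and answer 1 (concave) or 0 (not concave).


The Hessian of f(x,y) = 7*x^2 + 5*y^2 + 6*x - 6*y + 2 is:
H = [[14, 0], [0, 10]]
Trace = 14 + 10 = 24
Determinant = 14*10 - (0)^2 = 140
Discriminant = (24)^2 - 4*140 = 16.0
Eigenvalues: lambda_1 = 10.0, lambda_2 = 14.0
The function is not concave.

0


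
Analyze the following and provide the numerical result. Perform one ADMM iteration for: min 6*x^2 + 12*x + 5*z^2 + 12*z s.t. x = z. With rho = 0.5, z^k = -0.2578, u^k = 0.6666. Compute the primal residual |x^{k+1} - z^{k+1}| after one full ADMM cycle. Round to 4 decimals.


ADMM iteration with rho = 0.5, z^k = -0.2578, u^k = 0.6666
Step 1: x-update.
Minimize 6*x^2 + 12*x + (0.5/2)*(x + 0.2578 + 0.6666)^2
FOC: (2*6 + 0.5)*x = -12 + 0.5*(-0.2578 - 0.6666)
x^{k+1} = -0.997
Step 2: z-update.
Minimize 5*z^2 + 12*z + (0.5/2)*(-0.997 - z + 0.6666)^2
FOC: (2*5 + 0.5)*z = -12 + 0.5*(-0.997 + 0.6666)
z^{k+1} = -1.1586
Step 3: u-update.
u^{k+1} = 0.6666 - 0.997 + 1.1586 = 0.8282
Step 4: Primal residual = |-0.997 + 1.1586| = 0.1616


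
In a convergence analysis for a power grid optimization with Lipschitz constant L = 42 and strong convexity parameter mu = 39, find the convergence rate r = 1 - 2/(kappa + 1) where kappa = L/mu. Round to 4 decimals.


Step 1: Compute the condition number.
kappa = L/mu = 42/39 = 1.0769
Step 2: Compute the convergence rate.
r = 1 - 2/(kappa + 1) = 1 - 2*mu/(L + mu) = (L - mu)/(L + mu) = 3/81 = 0.037


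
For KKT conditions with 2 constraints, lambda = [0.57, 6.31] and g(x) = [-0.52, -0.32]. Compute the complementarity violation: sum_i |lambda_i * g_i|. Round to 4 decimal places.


KKT complementary slackness check:
lambda_1 * g_1 = 0.57 * -0.52 = -0.2964
lambda_2 * g_2 = 6.31 * -0.32 = -2.0192
Total violation = 0.2964 + 2.0192 = 2.3156


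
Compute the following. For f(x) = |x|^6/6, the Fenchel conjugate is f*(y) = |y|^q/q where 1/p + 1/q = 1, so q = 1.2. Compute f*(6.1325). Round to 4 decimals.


The conjugate exponent q satisfies 1/p + 1/q = 1.
p = 6, so q = 6/(6 - 1) = 1.2
|y|^q = 6.1325^1.2 = 8.8138
f*(6.1325) = 8.8138 / 1.2 = 7.3449


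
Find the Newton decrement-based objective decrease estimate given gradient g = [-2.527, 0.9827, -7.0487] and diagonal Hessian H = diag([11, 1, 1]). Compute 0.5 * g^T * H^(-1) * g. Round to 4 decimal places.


Step 1: H is diagonal, so H^(-1) * g = [-0.2297, 0.9827, -7.0487].
Step 2: g^T H^(-1) g = sum_i g_i^2 / H_ii
  = (-2.527)^2/11 + (0.9827)^2/1 + (-7.0487)^2/1
  = 0.5805 + 0.9657 + 49.6842 = 51.2304
Step 3: Objective decrease = 0.5 * g^T H^(-1) g = 25.6152


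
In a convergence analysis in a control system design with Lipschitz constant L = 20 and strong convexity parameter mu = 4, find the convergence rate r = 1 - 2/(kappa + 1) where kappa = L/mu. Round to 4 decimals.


Step 1: Compute the condition number.
kappa = L/mu = 20/4 = 5.0
Step 2: Compute the convergence rate.
r = 1 - 2/(kappa + 1) = 1 - 2*mu/(L + mu) = (L - mu)/(L + mu) = 16/24 = 0.6667


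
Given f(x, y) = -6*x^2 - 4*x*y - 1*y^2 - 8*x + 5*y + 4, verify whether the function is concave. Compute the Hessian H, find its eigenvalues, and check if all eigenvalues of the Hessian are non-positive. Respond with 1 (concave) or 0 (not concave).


The Hessian of f(x,y) = -6*x^2 - 4*x*y - 1*y^2 - 8*x + 5*y + 4 is:
H = [[-12, -4], [-4, -2]]
Trace = -12 - 2 = -14
Determinant = -12*-2 - (-4)^2 = 8
Discriminant = (-14)^2 - 4*8 = 164.0
Eigenvalues: lambda_1 = -13.4031, lambda_2 = -0.5969
The function is concave.

1


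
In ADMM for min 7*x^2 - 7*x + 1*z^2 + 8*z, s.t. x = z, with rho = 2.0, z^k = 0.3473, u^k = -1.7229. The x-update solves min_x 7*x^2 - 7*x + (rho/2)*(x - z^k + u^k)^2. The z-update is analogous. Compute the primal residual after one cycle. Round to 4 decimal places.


ADMM iteration with rho = 2.0, z^k = 0.3473, u^k = -1.7229
Step 1: x-update.
Minimize 7*x^2 - 7*x + (2.0/2)*(x - 0.3473 - 1.7229)^2
FOC: (2*7 + 2.0)*x = 7 + 2.0*(0.3473 + 1.7229)
x^{k+1} = 0.6963
Step 2: z-update.
Minimize 1*z^2 + 8*z + (2.0/2)*(0.6963 - z - 1.7229)^2
FOC: (2*1 + 2.0)*z = -8 + 2.0*(0.6963 - 1.7229)
z^{k+1} = -2.5133
Step 3: u-update.
u^{k+1} = -1.7229 + 0.6963 + 2.5133 = 1.4867
Step 4: Primal residual = |0.6963 + 2.5133| = 3.2096


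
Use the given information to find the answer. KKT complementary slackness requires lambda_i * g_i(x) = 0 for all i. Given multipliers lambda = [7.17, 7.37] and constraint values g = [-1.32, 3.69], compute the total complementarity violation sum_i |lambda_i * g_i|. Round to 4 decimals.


KKT complementary slackness check:
lambda_1 * g_1 = 7.17 * -1.32 = -9.4644
lambda_2 * g_2 = 7.37 * 3.69 = 27.1953
Total violation = 9.4644 + 27.1953 = 36.6597


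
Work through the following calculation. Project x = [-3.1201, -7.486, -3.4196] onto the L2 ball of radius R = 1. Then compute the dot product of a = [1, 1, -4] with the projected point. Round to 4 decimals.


Step 1: Compute ||x|| (intermediates to 6 decimals).
||x|| = sqrt((-3.1201)^2 + (-7.486)^2 + (-3.4196)^2) = 8.801641
Step 2: Project.
Since ||x|| > R, scale = R/||x|| = 1/8.801641 = 0.113615, proj(x) = scale * x
proj(x) = [-0.35449, -0.850522, -0.388518]
Step 3: Dot product.
a^T * proj(x) = 1*(-0.35449) + 1*(-0.850522) - 4*(-0.388518) = 0.3491


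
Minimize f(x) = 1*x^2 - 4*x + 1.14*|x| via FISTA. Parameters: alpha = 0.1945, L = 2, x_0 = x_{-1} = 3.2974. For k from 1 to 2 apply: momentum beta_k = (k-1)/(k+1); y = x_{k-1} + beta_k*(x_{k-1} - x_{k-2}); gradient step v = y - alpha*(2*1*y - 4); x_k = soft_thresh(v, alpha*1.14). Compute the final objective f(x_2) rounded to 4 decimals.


FISTA on f(x) = 1*x^2 - 4*x + 1.14*|x|
L = 2, alpha = 0.1945
Iteration 1: beta = 0.0, y = 3.2974 + 0.0*(3.2974 - 3.2974) = 3.2974
  grad(y) = 2.5948, v = y - alpha*grad = 2.7927
  prox(v) = soft_thresh(2.7927, 0.2217) = 2.571
Iteration 2: beta = 0.3333, y = 2.571 + 0.3333*(2.571 - 3.2974) = 2.3288
  grad(y) = 0.6577, v = y - alpha*grad = 2.2009
  prox(v) = soft_thresh(2.2009, 0.2217) = 1.9792
f(x_2) = 1*1.9792^2 - 4*1.9792 + 1.14*|1.9792| = -1.7433


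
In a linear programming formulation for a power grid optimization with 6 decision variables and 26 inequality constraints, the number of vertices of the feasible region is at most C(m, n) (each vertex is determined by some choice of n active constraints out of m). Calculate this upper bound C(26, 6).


Each vertex corresponds to some choice of n active constraints out of m, so the number of vertices is at most C(m, n) = m! / (n!(m-n)!).
m = 26, n = 6
Numerator: 26 * 25 * 24 * 23 * 22 * 21
Denominator: 6! = 720
C(26, 6) = 230230


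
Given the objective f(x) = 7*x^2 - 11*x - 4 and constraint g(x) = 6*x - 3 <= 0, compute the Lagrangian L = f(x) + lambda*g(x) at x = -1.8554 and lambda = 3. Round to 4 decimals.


Step 1: Evaluate f(x).
f(-1.8554) = 7*(-1.8554)^2 - 11*(-1.8554) - 4 = 40.507
Step 2: Evaluate g(x).
g(-1.8554) = 6*-1.8554 - 3 = -14.1324
Step 3: Compute Lagrangian.
L = 40.507 + 3*-14.1324 = -1.8902


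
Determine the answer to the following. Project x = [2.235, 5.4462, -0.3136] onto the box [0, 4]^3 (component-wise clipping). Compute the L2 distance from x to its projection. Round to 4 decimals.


Project each component onto [0, 4].
clip(2.235) = 2.235, clip(5.4462) = 4.0, clip(-0.3136) = 0.0
Projection = [2.235, 4.0, 0.0]
Squared diffs: [0.0, 2.0915, 0.0983]
Distance = sqrt(2.1898) = 1.4798


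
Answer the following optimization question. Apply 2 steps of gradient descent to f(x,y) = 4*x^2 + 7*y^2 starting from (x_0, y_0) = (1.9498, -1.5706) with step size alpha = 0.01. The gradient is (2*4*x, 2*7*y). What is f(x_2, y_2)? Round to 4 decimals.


Gradient descent on f(x,y) = 4*x^2 + 7*y^2.
Starting point: (1.9498, -1.5706), alpha = 0.01
Step 1: grad_x = 2*4*1.9498 = 15.5984, grad_y = 2*7*-1.5706 = -21.9884
  x_1 = 1.9498 - 0.01*15.5984 = 1.7938
  y_1 = -1.5706 - 0.01*-21.9884 = -1.3507
Step 2: grad_x = 2*4*1.7938 = 14.3505, grad_y = 2*7*-1.3507 = -18.91
  x_2 = 1.7938 - 0.01*14.3505 = 1.6503
  y_2 = -1.3507 - 0.01*-18.91 = -1.1616
f(1.6503, -1.1616) = 4*1.6503^2 + 7*(-1.1616)^2 = 20.3396


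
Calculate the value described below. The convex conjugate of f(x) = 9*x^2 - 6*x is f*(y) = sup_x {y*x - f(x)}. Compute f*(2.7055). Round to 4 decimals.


f*(y) = sup_x {y*x - a*x^2 - b*x} = sup_x {(y-b)*x - a*x^2}
FOC: (y - b) - 2a*x = 0 => x* = (y - b)/(2a)
x* = (2.7055 + 6)/(2*9) = 0.4836
f*(2.7055) = (y-b)^2/(4a) = (2.7055 + 6)^2/(4*9)
= 75.7857/36 = 2.1052


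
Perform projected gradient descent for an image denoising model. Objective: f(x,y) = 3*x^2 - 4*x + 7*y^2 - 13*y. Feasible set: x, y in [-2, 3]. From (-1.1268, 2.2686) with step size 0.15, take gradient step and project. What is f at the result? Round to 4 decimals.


Step 1: Compute gradient at (-1.1268, 2.2686).
grad_x = 2*3*-1.1268 - 4 = -10.7608
grad_y = 2*7*2.2686 - 13 = 18.7604
Step 2: Gradient step.
x_raw = -1.1268 - 0.15*-10.7608 = 0.4873
y_raw = 2.2686 - 0.15*18.7604 = -0.5455
Step 3: Project onto [-2, 3].
x_proj = clip(0.4873) = 0.4873
y_proj = clip(-0.5455) = -0.5455
Step 4: Evaluate f.
f(0.4873, -0.5455) = 7.9368


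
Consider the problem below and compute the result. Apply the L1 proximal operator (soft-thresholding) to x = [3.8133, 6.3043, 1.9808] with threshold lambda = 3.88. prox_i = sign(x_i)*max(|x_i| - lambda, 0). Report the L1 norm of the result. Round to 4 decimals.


Soft-thresholding with lambda = 3.88:
prox(3.8133) = sign(3.8133)*max(|3.8133| - 3.88, 0) = 0.0
prox(6.3043) = sign(6.3043)*max(|6.3043| - 3.88, 0) = 2.4243
prox(1.9808) = sign(1.9808)*max(|1.9808| - 3.88, 0) = 0.0
prox(x) = [0.0, 2.4243, 0.0]
||prox(x)||_1 = 0.0 + 2.4243 + 0.0 = 2.4243


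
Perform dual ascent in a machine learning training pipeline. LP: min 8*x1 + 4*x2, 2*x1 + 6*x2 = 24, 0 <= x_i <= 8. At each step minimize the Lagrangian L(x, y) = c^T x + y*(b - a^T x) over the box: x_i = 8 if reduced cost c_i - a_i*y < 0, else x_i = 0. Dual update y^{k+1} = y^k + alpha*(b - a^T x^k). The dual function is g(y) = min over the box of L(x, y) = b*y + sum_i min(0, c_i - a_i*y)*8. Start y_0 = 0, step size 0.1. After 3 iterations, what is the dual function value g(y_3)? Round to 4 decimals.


Dual ascent for LP: min 8*x1 + 4*x2, 2*x1 + 6*x2 = 24, 0 <= x_i <= 8
Step 1: y^k = 0.0, reduced costs: (8.0, 4.0)
  x^k = (0.0, 0.0), subgradient = b - a^T x = 24.0
  y^{k+1} = 0.0 + 0.1*24.0 = 2.4
Step 2: y^k = 2.4, reduced costs: (3.2, -10.4)
  x^k = (0.0, 8.0), subgradient = b - a^T x = -24.0
  y^{k+1} = 2.4 + 0.1*-24.0 = -0.0
Step 3: y^k = -0.0, reduced costs: (8.0, 4.0)
  x^k = (0.0, 0.0), subgradient = b - a^T x = 24.0
  y^{k+1} = -0.0 + 0.1*24.0 = 2.4
Dual objective at y_3 = 2.4: reduced costs (3.2, -10.4), box minimizer x = (0.0, 8.0)
g(y_3) = b*y + (c1 - a1*y)*x1 + (c2 - a2*y)*x2 = 24*2.4 + 3.2*0.0 + (-10.4)*8.0 = 57.6 + 0.0 - 83.2 = -25.6


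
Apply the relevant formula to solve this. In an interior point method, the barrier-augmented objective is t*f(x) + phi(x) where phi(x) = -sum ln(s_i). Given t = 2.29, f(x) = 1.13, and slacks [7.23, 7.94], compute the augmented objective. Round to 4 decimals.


Step 1: Compute log-barrier.
ln values: [1.9782, 2.0719]
phi = -(1.9782 + 2.0719) = -4.0502
Step 2: Compute augmented objective.
t*f(x) = 2.29*1.13 = 2.5877
Total = 2.5877 - 4.0502 = -1.4625


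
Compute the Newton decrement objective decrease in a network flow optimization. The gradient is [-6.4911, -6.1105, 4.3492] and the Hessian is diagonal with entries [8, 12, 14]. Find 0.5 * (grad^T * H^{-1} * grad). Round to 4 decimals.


Step 1: H is diagonal, so H^(-1) * g = [-0.8114, -0.5092, 0.3107].
Step 2: g^T H^(-1) g = sum_i g_i^2 / H_ii
  = (-6.4911)^2/8 + (-6.1105)^2/12 + (4.3492)^2/14
  = 5.2668 + 3.1115 + 1.3511 = 9.7294
Step 3: Objective decrease = 0.5 * g^T H^(-1) g = 4.8647


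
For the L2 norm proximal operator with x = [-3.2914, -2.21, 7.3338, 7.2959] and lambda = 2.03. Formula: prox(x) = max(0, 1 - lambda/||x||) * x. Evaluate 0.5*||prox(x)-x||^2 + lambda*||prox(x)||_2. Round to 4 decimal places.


Step 1: Compute ||x||.
||x|| = 11.0785
Step 2: Compute scaling factor.
scale = max(0, 1 - 2.03/11.0785) = 0.8168
Step 3: prox(x) = [-2.6883, -1.805, 5.99, 5.959]
||prox(x)|| = 9.0485
Step 4: Proximal objective.
0.5*||prox-x||^2 = 2.0605
lambda*||prox|| = 18.3685
Total = 20.4288


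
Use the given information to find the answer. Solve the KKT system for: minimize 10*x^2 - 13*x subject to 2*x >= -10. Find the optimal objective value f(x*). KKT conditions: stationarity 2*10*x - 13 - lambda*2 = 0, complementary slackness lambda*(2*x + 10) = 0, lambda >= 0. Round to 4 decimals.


Step 1: Try lambda = 0 (constraint inactive).
Stationarity: 2*10*x - 13 = 0
x* = 13/(2*10) = 0.65
Check constraint: 2*0.65 = 1.3 >= -10 -- satisfied.
Step 2: Compute optimal value.
f(x*) = 10*0.65^2 - 13*0.65 = -4.225


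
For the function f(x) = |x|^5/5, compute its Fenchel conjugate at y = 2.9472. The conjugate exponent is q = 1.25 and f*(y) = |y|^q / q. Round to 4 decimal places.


The conjugate exponent q satisfies 1/p + 1/q = 1.
p = 5, so q = 5/(5 - 1) = 1.25
|y|^q = 2.9472^1.25 = 3.8616
f*(2.9472) = 3.8616 / 1.25 = 3.0892


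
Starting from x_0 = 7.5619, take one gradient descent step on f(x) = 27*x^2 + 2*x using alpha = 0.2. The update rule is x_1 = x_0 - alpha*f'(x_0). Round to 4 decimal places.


We compute the gradient at x_0 and apply the update.
f'(x) = 54*x + 2
f'(7.5619) = 54*7.5619 + 2 = 410.3426
x_1 = 7.5619 - 0.2*410.3426 = -74.5066


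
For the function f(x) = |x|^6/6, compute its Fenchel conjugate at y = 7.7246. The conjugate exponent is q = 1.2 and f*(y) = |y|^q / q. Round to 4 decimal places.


The conjugate exponent q satisfies 1/p + 1/q = 1.
p = 6, so q = 6/(6 - 1) = 1.2
|y|^q = 7.7246^1.2 = 11.6266
f*(7.7246) = 11.6266 / 1.2 = 9.6888


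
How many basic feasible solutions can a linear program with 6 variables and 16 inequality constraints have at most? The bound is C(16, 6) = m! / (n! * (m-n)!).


Each vertex corresponds to some choice of n active constraints out of m, so the number of vertices is at most C(m, n) = m! / (n!(m-n)!).
m = 16, n = 6
Numerator: 16 * 15 * 14 * 13 * 12 * 11
Denominator: 6! = 720
C(16, 6) = 8008


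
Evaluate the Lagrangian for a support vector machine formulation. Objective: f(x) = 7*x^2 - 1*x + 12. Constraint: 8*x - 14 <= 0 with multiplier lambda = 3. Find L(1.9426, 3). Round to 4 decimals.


Step 1: Evaluate f(x).
f(1.9426) = 7*1.9426^2 - 1*1.9426 + 12 = 36.4733
Step 2: Evaluate g(x).
g(1.9426) = 8*1.9426 - 14 = 1.5408
Step 3: Compute Lagrangian.
L = 36.4733 + 3*1.5408 = 41.0957


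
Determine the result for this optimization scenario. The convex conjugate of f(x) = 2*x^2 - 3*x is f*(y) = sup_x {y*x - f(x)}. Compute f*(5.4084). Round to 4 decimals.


f*(y) = sup_x {y*x - a*x^2 - b*x} = sup_x {(y-b)*x - a*x^2}
FOC: (y - b) - 2a*x = 0 => x* = (y - b)/(2a)
x* = (5.4084 + 3)/(2*2) = 2.1021
f*(5.4084) = (y-b)^2/(4a) = (5.4084 + 3)^2/(4*2)
= 70.7012/8 = 8.8376


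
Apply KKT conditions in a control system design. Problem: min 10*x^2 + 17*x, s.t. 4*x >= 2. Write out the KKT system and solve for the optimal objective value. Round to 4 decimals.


Step 1: Try lambda = 0 (constraint inactive).
x_unc = -17/(2*10) = -0.85
Check: 4*-0.85 = -3.4 < 2 -- violated!
Step 2: Constraint must be active: 4*x = 2
x* = 2/4 = 0.5
lambda = (2*10*0.5 + 17)/4 = 6.75
Step 3: Compute optimal value.
f(x*) = 10*0.5^2 + 17*0.5 = 11.0


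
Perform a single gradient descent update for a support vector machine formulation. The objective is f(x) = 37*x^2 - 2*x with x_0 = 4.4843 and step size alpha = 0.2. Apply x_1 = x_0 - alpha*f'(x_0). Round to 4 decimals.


We compute the gradient at x_0 and apply the update.
f'(x) = 74*x - 2
f'(4.4843) = 74*4.4843 - 2 = 329.8382
x_1 = 4.4843 - 0.2*329.8382 = -61.4833


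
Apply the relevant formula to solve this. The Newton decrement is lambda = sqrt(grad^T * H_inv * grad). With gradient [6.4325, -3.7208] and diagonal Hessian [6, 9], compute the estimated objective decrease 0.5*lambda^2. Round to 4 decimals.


Step 1: H is diagonal, so H^(-1) * g = [1.0721, -0.4134].
Step 2: g^T H^(-1) g = sum_i g_i^2 / H_ii
  = (6.4325)^2/6 + (-3.7208)^2/9
  = 6.8962 + 1.5383 = 8.4344
Step 3: Objective decrease = 0.5 * g^T H^(-1) g = 4.2172


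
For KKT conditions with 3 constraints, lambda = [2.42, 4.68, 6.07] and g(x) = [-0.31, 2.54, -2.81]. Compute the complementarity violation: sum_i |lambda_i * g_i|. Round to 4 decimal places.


KKT complementary slackness check:
lambda_1 * g_1 = 2.42 * -0.31 = -0.7502
lambda_2 * g_2 = 4.68 * 2.54 = 11.8872
lambda_3 * g_3 = 6.07 * -2.81 = -17.0567
Total violation = 0.7502 + 11.8872 + 17.0567 = 29.6941


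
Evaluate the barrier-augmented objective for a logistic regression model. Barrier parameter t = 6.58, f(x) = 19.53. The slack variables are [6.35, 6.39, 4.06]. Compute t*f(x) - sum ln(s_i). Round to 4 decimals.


Step 1: Compute log-barrier.
ln values: [1.8485, 1.8547, 1.4012]
phi = -(1.8485 + 1.8547 + 1.4012) = -5.1044
Step 2: Compute augmented objective.
t*f(x) = 6.58*19.53 = 128.5074
Total = 128.5074 - 5.1044 = 123.403


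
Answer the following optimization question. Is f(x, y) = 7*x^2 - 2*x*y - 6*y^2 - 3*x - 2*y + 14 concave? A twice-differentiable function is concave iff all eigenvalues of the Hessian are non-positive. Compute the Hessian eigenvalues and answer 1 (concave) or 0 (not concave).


The Hessian of f(x,y) = 7*x^2 - 2*x*y - 6*y^2 - 3*x - 2*y + 14 is:
H = [[14, -2], [-2, -12]]
Trace = 14 - 12 = 2
Determinant = 14*-12 - (-2)^2 = -172
Discriminant = (2)^2 - 4*-172 = 692.0
Eigenvalues: lambda_1 = -12.1529, lambda_2 = 14.1529
The function is not concave.

0


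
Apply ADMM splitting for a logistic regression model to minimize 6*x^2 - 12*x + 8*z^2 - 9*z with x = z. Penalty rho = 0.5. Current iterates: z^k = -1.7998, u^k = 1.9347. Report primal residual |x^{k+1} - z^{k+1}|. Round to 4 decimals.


ADMM iteration with rho = 0.5, z^k = -1.7998, u^k = 1.9347
Step 1: x-update.
Minimize 6*x^2 - 12*x + (0.5/2)*(x + 1.7998 + 1.9347)^2
FOC: (2*6 + 0.5)*x = 12 + 0.5*(-1.7998 - 1.9347)
x^{k+1} = 0.8106
Step 2: z-update.
Minimize 8*z^2 - 9*z + (0.5/2)*(0.8106 - z + 1.9347)^2
FOC: (2*8 + 0.5)*z = 9 + 0.5*(0.8106 + 1.9347)
z^{k+1} = 0.6286
Step 3: u-update.
u^{k+1} = 1.9347 + 0.8106 - 0.6286 = 2.1167
Step 4: Primal residual = |0.8106 - 0.6286| = 0.182


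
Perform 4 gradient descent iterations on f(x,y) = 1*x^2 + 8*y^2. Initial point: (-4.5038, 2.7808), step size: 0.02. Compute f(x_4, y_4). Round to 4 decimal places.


Gradient descent on f(x,y) = 1*x^2 + 8*y^2.
Starting point: (-4.5038, 2.7808), alpha = 0.02
Step 1: grad_x = 2*1*-4.5038 = -9.0076, grad_y = 2*8*2.7808 = 44.4928
  x_1 = -4.5038 - 0.02*-9.0076 = -4.3236
  y_1 = 2.7808 - 0.02*44.4928 = 1.8909
Step 2: grad_x = 2*1*-4.3236 = -8.6473, grad_y = 2*8*1.8909 = 30.2551
  x_2 = -4.3236 - 0.02*-8.6473 = -4.1507
  y_2 = 1.8909 - 0.02*30.2551 = 1.2858
Step 3: grad_x = 2*1*-4.1507 = -8.3014, grad_y = 2*8*1.2858 = 20.5735
  x_3 = -4.1507 - 0.02*-8.3014 = -3.9847
  y_3 = 1.2858 - 0.02*20.5735 = 0.8744
Step 4: grad_x = 2*1*-3.9847 = -7.9693, grad_y = 2*8*0.8744 = 13.99
  x_4 = -3.9847 - 0.02*-7.9693 = -3.8253
  y_4 = 0.8744 - 0.02*13.99 = 0.5946
f(-3.8253, 0.5946) = 1*(-3.8253)^2 + 8*0.5946^2 = 17.461


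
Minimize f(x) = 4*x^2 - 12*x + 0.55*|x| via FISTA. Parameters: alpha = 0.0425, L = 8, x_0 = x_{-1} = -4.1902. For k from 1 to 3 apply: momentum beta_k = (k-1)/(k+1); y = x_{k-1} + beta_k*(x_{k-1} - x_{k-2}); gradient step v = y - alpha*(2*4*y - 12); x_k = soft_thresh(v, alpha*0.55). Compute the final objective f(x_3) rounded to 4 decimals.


FISTA on f(x) = 4*x^2 - 12*x + 0.55*|x|
L = 8, alpha = 0.0425
Iteration 1: beta = 0.0, y = -4.1902 + 0.0*(-4.1902 + 4.1902) = -4.1902
  grad(y) = -45.5216, v = y - alpha*grad = -2.2555
  prox(v) = soft_thresh(-2.2555, 0.0234) = -2.2322
Iteration 2: beta = 0.3333, y = -2.2322 + 0.3333*(-2.2322 + 4.1902) = -1.5795
  grad(y) = -24.6358, v = y - alpha*grad = -0.5325
  prox(v) = soft_thresh(-0.5325, 0.0234) = -0.5091
Iteration 3: beta = 0.5, y = -0.5091 + 0.5*(-0.5091 + 2.2322) = 0.3525
  grad(y) = -9.1803, v = y - alpha*grad = 0.7426
  prox(v) = soft_thresh(0.7426, 0.0234) = 0.7192
f(x_3) = 4*0.7192^2 - 12*0.7192 + 0.55*|0.7192| = -6.1661


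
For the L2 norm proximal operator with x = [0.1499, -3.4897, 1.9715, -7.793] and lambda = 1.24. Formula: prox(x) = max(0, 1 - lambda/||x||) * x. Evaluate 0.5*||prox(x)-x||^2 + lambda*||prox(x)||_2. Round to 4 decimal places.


Step 1: Compute ||x||.
||x|| = 8.7646
Step 2: Compute scaling factor.
scale = max(0, 1 - 1.24/8.7646) = 0.8585
Step 3: prox(x) = [0.1287, -2.996, 1.6926, -6.6905]
||prox(x)|| = 7.5246
Step 4: Proximal objective.
0.5*||prox-x||^2 = 0.7688
lambda*||prox|| = 9.3305
Total = 10.0993


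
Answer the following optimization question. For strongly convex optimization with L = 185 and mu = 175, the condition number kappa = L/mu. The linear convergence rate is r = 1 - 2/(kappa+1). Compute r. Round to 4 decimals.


Step 1: Compute the condition number.
kappa = L/mu = 185/175 = 1.0571
Step 2: Compute the convergence rate.
r = 1 - 2/(kappa + 1) = 1 - 2*mu/(L + mu) = (L - mu)/(L + mu) = 10/360 = 0.0278


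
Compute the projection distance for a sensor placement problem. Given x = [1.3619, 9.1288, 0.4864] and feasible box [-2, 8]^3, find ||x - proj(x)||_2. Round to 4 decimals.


Project each component onto [-2, 8].
clip(1.3619) = 1.3619, clip(9.1288) = 8.0, clip(0.4864) = 0.4864
Projection = [1.3619, 8.0, 0.4864]
Squared diffs: [0.0, 1.2742, 0.0]
Distance = sqrt(1.2742) = 1.1288


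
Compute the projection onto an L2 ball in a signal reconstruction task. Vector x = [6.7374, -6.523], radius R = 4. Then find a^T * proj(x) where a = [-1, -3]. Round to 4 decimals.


Step 1: Compute ||x|| (intermediates to 6 decimals).
||x|| = sqrt(6.7374^2 + (-6.523)^2) = 9.377744
Step 2: Project.
Since ||x|| > R, scale = R/||x|| = 4/9.377744 = 0.426542, proj(x) = scale * x
proj(x) = [2.873784, -2.782333]
Step 3: Dot product.
a^T * proj(x) = -1*2.873784 - 3*(-2.782333) = 5.4732


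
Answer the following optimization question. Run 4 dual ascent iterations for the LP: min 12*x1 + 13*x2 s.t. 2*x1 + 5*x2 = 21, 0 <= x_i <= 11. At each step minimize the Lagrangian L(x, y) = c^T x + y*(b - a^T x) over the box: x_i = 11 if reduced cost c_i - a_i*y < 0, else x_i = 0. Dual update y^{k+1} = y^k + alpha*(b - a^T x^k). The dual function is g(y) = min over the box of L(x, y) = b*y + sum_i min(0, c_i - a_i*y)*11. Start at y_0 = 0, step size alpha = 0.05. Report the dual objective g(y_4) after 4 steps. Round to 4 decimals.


Dual ascent for LP: min 12*x1 + 13*x2, 2*x1 + 5*x2 = 21, 0 <= x_i <= 11
Step 1: y^k = 0.0, reduced costs: (12.0, 13.0)
  x^k = (0.0, 0.0), subgradient = b - a^T x = 21.0
  y^{k+1} = 0.0 + 0.05*21.0 = 1.05
Step 2: y^k = 1.05, reduced costs: (9.9, 7.75)
  x^k = (0.0, 0.0), subgradient = b - a^T x = 21.0
  y^{k+1} = 1.05 + 0.05*21.0 = 2.1
Step 3: y^k = 2.1, reduced costs: (7.8, 2.5)
  x^k = (0.0, 0.0), subgradient = b - a^T x = 21.0
  y^{k+1} = 2.1 + 0.05*21.0 = 3.15
Step 4: y^k = 3.15, reduced costs: (5.7, -2.75)
  x^k = (0.0, 11.0), subgradient = b - a^T x = -34.0
  y^{k+1} = 3.15 + 0.05*-34.0 = 1.45
Dual objective at y_4 = 1.45: reduced costs (9.1, 5.75), box minimizer x = (0.0, 0.0)
g(y_4) = b*y + (c1 - a1*y)*x1 + (c2 - a2*y)*x2 = 21*1.45 + 9.1*0.0 + 5.75*0.0 = 30.45 + 0.0 + 0.0 = 30.45


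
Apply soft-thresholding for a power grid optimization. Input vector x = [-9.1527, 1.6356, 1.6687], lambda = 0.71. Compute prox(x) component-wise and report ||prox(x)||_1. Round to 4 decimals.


Soft-thresholding with lambda = 0.71:
prox(-9.1527) = sign(-9.1527)*max(|-9.1527| - 0.71, 0) = -8.4427
prox(1.6356) = sign(1.6356)*max(|1.6356| - 0.71, 0) = 0.9256
prox(1.6687) = sign(1.6687)*max(|1.6687| - 0.71, 0) = 0.9587
prox(x) = [-8.4427, 0.9256, 0.9587]
||prox(x)||_1 = 8.4427 + 0.9256 + 0.9587 = 10.327


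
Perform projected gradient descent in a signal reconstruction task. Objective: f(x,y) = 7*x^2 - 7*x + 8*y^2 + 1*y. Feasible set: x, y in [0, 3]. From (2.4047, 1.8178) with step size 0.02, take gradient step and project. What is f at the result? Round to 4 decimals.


Step 1: Compute gradient at (2.4047, 1.8178).
grad_x = 2*7*2.4047 - 7 = 26.6658
grad_y = 2*8*1.8178 + 1 = 30.0848
Step 2: Gradient step.
x_raw = 2.4047 - 0.02*26.6658 = 1.8714
y_raw = 1.8178 - 0.02*30.0848 = 1.2161
Step 3: Project onto [0, 3].
x_proj = clip(1.8714) = 1.8714
y_proj = clip(1.2161) = 1.2161
Step 4: Evaluate f.
f(1.8714, 1.2161) = 24.4622


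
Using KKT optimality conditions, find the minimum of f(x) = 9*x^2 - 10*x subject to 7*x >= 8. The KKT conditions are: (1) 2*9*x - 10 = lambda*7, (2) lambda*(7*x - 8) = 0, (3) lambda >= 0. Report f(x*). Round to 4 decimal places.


Step 1: Try lambda = 0 (constraint inactive).
x_unc = 10/(2*9) = 0.5556
Check: 7*0.5556 = 3.8892 < 8 -- violated!
Step 2: Constraint must be active: 7*x = 8
x* = 8/7 = 1.1429 (rounded; the exact value 8/7 is used below)
lambda = (2*9*(8/7) - 10)/7 = 1.5102
Step 3: Compute optimal value.
f(x*) = 9*(8/7)^2 - 10*(8/7) = 0.3265


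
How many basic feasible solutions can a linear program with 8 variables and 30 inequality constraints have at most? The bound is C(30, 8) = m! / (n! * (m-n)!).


Each vertex corresponds to some choice of n active constraints out of m, so the number of vertices is at most C(m, n) = m! / (n!(m-n)!).
m = 30, n = 8
Numerator: 30 * 29 * 28 * 27 * 26 * 25 * 24 * 23
Denominator: 8! = 40320
C(30, 8) = 5852925


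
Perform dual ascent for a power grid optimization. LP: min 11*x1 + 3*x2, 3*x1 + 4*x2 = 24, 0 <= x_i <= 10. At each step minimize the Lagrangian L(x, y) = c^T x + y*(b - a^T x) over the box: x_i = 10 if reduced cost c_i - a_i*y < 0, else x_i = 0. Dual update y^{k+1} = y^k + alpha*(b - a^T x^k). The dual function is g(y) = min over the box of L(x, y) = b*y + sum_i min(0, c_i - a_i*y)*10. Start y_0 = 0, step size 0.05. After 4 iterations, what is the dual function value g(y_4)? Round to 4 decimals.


Dual ascent for LP: min 11*x1 + 3*x2, 3*x1 + 4*x2 = 24, 0 <= x_i <= 10
Step 1: y^k = 0.0, reduced costs: (11.0, 3.0)
  x^k = (0.0, 0.0), subgradient = b - a^T x = 24.0
  y^{k+1} = 0.0 + 0.05*24.0 = 1.2
Step 2: y^k = 1.2, reduced costs: (7.4, -1.8)
  x^k = (0.0, 10.0), subgradient = b - a^T x = -16.0
  y^{k+1} = 1.2 + 0.05*-16.0 = 0.4
Step 3: y^k = 0.4, reduced costs: (9.8, 1.4)
  x^k = (0.0, 0.0), subgradient = b - a^T x = 24.0
  y^{k+1} = 0.4 + 0.05*24.0 = 1.6
Step 4: y^k = 1.6, reduced costs: (6.2, -3.4)
  x^k = (0.0, 10.0), subgradient = b - a^T x = -16.0
  y^{k+1} = 1.6 + 0.05*-16.0 = 0.8
Dual objective at y_4 = 0.8: reduced costs (8.6, -0.2), box minimizer x = (0.0, 10.0)
g(y_4) = b*y + (c1 - a1*y)*x1 + (c2 - a2*y)*x2 = 24*0.8 + 8.6*0.0 + (-0.2)*10.0 = 19.2 + 0.0 - 2.0 = 17.2


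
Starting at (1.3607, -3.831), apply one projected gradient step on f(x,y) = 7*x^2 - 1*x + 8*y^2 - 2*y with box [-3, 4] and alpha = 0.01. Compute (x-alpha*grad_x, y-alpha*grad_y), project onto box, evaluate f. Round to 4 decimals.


Step 1: Compute gradient at (1.3607, -3.831).
grad_x = 2*7*1.3607 - 1 = 18.0498
grad_y = 2*8*-3.831 - 2 = -63.296
Step 2: Gradient step.
x_raw = 1.3607 - 0.01*18.0498 = 1.1802
y_raw = -3.831 - 0.01*-63.296 = -3.198
Step 3: Project onto [-3, 4].
x_proj = clip(1.1802) = 1.1802
y_proj = clip(-3.198) = -3.0
Step 4: Evaluate f.
f(1.1802, -3.0) = 86.5699


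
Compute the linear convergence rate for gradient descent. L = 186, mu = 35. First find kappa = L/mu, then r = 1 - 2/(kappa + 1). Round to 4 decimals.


Step 1: Compute the condition number.
kappa = L/mu = 186/35 = 5.3143
Step 2: Compute the convergence rate.
r = 1 - 2/(kappa + 1) = 1 - 2*mu/(L + mu) = (L - mu)/(L + mu) = 151/221 = 0.6833


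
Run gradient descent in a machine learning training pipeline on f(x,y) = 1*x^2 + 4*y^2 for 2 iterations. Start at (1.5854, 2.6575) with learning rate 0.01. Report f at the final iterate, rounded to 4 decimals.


Gradient descent on f(x,y) = 1*x^2 + 4*y^2.
Starting point: (1.5854, 2.6575), alpha = 0.01
Step 1: grad_x = 2*1*1.5854 = 3.1708, grad_y = 2*4*2.6575 = 21.26
  x_1 = 1.5854 - 0.01*3.1708 = 1.5537
  y_1 = 2.6575 - 0.01*21.26 = 2.4449
Step 2: grad_x = 2*1*1.5537 = 3.1074, grad_y = 2*4*2.4449 = 19.5592
  x_2 = 1.5537 - 0.01*3.1074 = 1.5226
  y_2 = 2.4449 - 0.01*19.5592 = 2.2493
f(1.5226, 2.2493) = 1*1.5226^2 + 4*2.2493^2 = 22.5559


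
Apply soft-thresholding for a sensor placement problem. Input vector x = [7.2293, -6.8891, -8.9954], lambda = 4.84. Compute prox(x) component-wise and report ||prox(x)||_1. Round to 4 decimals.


Soft-thresholding with lambda = 4.84:
prox(7.2293) = sign(7.2293)*max(|7.2293| - 4.84, 0) = 2.3893
prox(-6.8891) = sign(-6.8891)*max(|-6.8891| - 4.84, 0) = -2.0491
prox(-8.9954) = sign(-8.9954)*max(|-8.9954| - 4.84, 0) = -4.1554
prox(x) = [2.3893, -2.0491, -4.1554]
||prox(x)||_1 = 2.3893 + 2.0491 + 4.1554 = 8.5938


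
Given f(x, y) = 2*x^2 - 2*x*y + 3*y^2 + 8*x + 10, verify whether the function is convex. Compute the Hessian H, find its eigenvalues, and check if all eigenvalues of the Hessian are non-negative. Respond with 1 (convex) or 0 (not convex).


The Hessian of f(x,y) = 2*x^2 - 2*x*y + 3*y^2 + 8*x + 10 is:
H = [[4, -2], [-2, 6]]
Trace = 4 + 6 = 10
Determinant = 4*6 - (-2)^2 = 20
Discriminant = (10)^2 - 4*20 = 20.0
Eigenvalues: lambda_1 = 2.7639, lambda_2 = 7.2361
The function is convex.

1


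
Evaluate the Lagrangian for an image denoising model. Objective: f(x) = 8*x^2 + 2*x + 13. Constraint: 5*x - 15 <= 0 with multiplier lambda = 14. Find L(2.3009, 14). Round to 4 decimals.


Step 1: Evaluate f(x).
f(2.3009) = 8*2.3009^2 + 2*2.3009 + 13 = 59.9549
Step 2: Evaluate g(x).
g(2.3009) = 5*2.3009 - 15 = -3.4955
Step 3: Compute Lagrangian.
L = 59.9549 + 14*-3.4955 = 11.0179


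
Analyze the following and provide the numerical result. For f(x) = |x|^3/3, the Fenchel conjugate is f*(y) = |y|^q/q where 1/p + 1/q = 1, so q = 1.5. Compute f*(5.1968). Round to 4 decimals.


The conjugate exponent q satisfies 1/p + 1/q = 1.
p = 3, so q = 3/(3 - 1) = 1.5
|y|^q = 5.1968^1.5 = 11.8469
f*(5.1968) = 11.8469 / 1.5 = 7.8979


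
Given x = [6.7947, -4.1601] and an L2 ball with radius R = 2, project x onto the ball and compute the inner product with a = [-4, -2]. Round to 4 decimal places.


Step 1: Compute ||x|| (intermediates to 6 decimals).
||x|| = sqrt(6.7947^2 + (-4.1601)^2) = 7.967081
Step 2: Project.
Since ||x|| > R, scale = R/||x|| = 2/7.967081 = 0.251033, proj(x) = scale * x
proj(x) = [1.705694, -1.044322]
Step 3: Dot product.
a^T * proj(x) = -4*1.705694 - 2*(-1.044322) = -4.7341


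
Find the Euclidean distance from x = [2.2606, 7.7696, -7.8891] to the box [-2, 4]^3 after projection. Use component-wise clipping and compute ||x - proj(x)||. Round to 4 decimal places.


Project each component onto [-2, 4].
clip(2.2606) = 2.2606, clip(7.7696) = 4.0, clip(-7.8891) = -2.0
Projection = [2.2606, 4.0, -2.0]
Squared diffs: [0.0, 14.2099, 34.6815]
Distance = sqrt(48.8914) = 6.9922


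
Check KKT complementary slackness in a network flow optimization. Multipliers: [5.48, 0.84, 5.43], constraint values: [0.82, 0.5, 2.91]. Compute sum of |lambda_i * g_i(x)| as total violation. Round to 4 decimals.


KKT complementary slackness check:
lambda_1 * g_1 = 5.48 * 0.82 = 4.4936
lambda_2 * g_2 = 0.84 * 0.5 = 0.42
lambda_3 * g_3 = 5.43 * 2.91 = 15.8013
Total violation = 4.4936 + 0.42 + 15.8013 = 20.7149


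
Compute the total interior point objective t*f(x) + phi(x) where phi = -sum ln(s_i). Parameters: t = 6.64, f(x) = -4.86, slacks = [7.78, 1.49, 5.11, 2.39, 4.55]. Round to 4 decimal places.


Step 1: Compute log-barrier.
ln values: [2.0516, 0.3988, 1.6312, 0.8713, 1.5151]
phi = -(2.0516 + 0.3988 + 1.6312 + 0.8713 + 1.5151) = -6.468
Step 2: Compute augmented objective.
t*f(x) = 6.64*-4.86 = -32.2704
Total = -32.2704 - 6.468 = -38.7384
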